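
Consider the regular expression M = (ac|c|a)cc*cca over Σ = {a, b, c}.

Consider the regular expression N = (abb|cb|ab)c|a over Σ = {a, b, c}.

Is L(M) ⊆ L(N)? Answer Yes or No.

No

The string accca is in L(M) but not in L(N).
So L(M) ⊄ L(N).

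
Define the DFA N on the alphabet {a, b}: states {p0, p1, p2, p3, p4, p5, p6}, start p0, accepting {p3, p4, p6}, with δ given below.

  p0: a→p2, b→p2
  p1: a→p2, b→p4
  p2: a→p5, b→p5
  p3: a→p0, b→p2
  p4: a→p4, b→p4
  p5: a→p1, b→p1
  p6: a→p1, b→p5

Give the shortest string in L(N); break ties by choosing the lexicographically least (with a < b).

A breadth-first search from p0 reaches an accepting state first via the path p0 → p2 → p5 → p1 → p4 on input aaab.
No string of length < 4 is accepted (BFS exhausts all shorter strings without reaching an accepting state), and aaab is the lexicographically least accepting string of length 4.

aaab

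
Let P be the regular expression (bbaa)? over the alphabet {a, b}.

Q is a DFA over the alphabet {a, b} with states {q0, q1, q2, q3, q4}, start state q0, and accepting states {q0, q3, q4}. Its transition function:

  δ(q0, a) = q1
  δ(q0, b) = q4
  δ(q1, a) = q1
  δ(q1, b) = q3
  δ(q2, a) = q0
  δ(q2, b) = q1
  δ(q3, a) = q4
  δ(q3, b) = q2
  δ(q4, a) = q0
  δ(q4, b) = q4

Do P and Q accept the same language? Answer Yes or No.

No

The string bbaa is accepted by P but rejected by Q.
So L(P) ≠ L(Q).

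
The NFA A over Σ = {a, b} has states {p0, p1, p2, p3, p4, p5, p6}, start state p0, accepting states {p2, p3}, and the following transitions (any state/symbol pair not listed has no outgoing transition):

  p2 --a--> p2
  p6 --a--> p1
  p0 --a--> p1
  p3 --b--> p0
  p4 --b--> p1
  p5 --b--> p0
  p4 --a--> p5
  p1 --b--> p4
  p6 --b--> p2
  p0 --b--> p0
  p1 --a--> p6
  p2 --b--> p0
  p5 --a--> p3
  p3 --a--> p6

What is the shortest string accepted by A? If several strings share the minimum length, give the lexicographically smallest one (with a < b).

A breadth-first search from p0 reaches an accepting state first via the path p0 → p1 → p6 → p2 on input aab.
No string of length < 3 is accepted (BFS exhausts all shorter strings without reaching an accepting state), and aab is the lexicographically least accepting string of length 3.

aab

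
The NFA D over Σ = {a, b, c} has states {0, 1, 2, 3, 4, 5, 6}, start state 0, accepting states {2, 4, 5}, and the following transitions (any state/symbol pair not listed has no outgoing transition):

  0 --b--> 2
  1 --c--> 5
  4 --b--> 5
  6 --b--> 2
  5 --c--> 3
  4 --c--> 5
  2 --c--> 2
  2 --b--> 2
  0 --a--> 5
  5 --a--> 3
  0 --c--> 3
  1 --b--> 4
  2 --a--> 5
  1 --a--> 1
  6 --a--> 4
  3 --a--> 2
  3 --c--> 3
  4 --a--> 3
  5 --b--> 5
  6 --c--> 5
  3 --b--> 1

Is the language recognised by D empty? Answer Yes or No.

No

The string a is accepted: the run 0 → 5 ends in the accepting state 5.
Since at least one string is accepted, L(D) is not empty.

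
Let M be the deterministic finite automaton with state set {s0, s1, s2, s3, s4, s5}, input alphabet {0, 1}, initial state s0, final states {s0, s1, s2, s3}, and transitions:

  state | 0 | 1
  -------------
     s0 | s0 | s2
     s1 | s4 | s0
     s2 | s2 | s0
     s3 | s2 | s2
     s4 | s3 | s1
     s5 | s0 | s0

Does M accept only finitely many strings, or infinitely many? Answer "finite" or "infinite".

State s0 is reachable from the start and can reach an accepting state, and it lies on the cycle s0 → s0.
Traversing that cycle any number of times yields accepted strings of unbounded length, so the language is infinite.

infinite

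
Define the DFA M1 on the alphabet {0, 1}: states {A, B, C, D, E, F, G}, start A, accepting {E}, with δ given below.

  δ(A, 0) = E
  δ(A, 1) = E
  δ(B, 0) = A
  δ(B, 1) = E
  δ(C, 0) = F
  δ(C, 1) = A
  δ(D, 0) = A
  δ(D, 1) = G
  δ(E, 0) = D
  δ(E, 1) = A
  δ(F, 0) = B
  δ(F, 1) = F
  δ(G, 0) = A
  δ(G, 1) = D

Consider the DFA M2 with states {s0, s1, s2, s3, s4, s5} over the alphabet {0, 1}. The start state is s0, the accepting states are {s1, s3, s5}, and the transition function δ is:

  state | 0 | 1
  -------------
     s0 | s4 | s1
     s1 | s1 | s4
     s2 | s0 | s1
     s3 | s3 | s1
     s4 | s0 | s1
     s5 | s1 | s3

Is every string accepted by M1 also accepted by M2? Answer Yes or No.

No

The string 0 is in L(M1) but not in L(M2).
So L(M1) ⊄ L(M2).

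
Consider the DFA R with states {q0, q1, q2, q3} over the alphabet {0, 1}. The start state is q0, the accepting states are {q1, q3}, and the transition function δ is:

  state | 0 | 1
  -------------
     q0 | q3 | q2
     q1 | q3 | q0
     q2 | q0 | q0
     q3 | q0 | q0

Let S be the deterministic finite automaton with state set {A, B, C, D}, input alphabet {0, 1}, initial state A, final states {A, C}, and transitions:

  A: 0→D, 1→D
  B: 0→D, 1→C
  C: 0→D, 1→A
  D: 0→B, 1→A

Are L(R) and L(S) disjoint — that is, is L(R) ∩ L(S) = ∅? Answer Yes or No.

Yes

Exploring the product automaton R × S from the start pair (q0, A), following both machines on each input symbol, reaches 9 state pairs: (q0, A), (q3, D), (q2, D), (q0, B), (q2, C), (q0, D), (q3, B), (q2, A), (q0, C).
R accepts in {q1, q3} and S accepts in {A, C}; no reachable pair has both components accepting, so no string drives both machines to acceptance simultaneously and L(R) ∩ L(S) = ∅.
So no string is accepted by both, and the intersection is empty.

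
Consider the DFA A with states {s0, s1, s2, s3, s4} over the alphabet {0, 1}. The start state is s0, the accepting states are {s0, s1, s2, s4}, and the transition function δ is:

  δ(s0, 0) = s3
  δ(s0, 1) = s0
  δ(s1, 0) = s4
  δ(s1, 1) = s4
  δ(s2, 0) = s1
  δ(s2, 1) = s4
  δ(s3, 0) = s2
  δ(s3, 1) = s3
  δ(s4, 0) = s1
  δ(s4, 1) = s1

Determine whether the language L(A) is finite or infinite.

infinite

State s0 is reachable from the start and can reach an accepting state, and it lies on the cycle s0 → s0.
Traversing that cycle any number of times yields accepted strings of unbounded length, so the language is infinite.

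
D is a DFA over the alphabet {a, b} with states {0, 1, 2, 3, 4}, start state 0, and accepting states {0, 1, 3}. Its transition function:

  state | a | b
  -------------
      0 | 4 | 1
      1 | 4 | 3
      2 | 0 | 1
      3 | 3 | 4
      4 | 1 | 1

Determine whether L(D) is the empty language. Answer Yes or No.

No

The empty string ε is accepted: the run 0 ends in the accepting state 0.
Since at least one string is accepted, L(D) is not empty.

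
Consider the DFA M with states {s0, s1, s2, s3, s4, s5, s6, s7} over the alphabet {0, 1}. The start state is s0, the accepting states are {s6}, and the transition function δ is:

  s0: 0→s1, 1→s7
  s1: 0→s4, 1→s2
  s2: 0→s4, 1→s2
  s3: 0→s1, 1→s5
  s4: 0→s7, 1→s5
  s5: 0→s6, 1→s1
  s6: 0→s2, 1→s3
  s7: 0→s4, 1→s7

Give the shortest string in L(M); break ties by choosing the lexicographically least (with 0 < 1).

0010

A breadth-first search from s0 reaches an accepting state first via the path s0 → s1 → s4 → s5 → s6 on input 0010.
No string of length < 4 is accepted (BFS exhausts all shorter strings without reaching an accepting state), and 0010 is the lexicographically least accepting string of length 4.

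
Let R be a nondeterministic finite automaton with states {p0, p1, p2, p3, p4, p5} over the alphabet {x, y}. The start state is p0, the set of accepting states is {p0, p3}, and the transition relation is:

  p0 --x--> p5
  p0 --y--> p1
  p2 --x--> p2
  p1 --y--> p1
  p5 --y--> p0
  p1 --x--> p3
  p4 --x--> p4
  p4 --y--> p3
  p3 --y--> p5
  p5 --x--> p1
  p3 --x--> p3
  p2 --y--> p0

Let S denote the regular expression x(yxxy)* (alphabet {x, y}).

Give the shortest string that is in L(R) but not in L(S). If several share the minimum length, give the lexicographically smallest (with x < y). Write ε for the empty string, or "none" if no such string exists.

The empty string ε is accepted by R but not by S.
Since ε is the unique shortest string, it is the required witness.

ε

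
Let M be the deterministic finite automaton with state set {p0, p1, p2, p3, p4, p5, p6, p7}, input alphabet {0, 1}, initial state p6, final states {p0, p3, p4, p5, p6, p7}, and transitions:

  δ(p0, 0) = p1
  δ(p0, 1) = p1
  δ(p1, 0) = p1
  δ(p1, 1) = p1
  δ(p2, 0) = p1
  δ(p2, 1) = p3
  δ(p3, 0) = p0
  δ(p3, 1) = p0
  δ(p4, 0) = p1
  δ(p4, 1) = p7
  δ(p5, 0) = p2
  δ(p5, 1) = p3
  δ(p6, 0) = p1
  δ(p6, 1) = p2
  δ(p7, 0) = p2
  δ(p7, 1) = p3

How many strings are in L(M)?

4

The useful subgraph on states {p0, p2, p3, p6} is acyclic, so L(M) is finite; the longest accepting path visits 4 useful states, giving maximum string length 3.
Counting accepting paths from p6 by length: 1 of length 0, 1 of length 2, 2 of length 3. Total 4.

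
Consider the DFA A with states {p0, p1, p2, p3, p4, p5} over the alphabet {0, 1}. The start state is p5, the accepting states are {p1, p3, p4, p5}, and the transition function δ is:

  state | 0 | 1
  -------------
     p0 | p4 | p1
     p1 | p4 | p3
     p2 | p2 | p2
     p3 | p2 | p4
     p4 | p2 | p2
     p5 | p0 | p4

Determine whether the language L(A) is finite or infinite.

The useful states (reachable from p5 and able to reach an accepting state) are {p0, p1, p3, p4, p5}.
Restricted to these states the transition graph has no cycle, so every accepting path has bounded length and L is finite.

finite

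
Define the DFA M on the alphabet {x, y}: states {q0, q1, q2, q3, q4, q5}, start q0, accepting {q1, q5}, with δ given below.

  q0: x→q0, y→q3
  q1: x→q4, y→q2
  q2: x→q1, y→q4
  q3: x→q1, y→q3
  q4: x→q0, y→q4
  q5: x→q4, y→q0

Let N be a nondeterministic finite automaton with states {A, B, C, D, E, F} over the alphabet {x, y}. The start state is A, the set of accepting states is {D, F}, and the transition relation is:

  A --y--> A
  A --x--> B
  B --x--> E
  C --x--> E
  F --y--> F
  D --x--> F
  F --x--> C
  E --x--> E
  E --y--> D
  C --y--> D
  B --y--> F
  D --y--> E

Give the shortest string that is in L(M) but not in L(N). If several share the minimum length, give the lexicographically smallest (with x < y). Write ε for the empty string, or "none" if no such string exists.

The string yx is accepted by M but not by N.
No shorter string lies in the difference, and yx is the lexicographically first length-2 string in L(M) \ L(N).

yx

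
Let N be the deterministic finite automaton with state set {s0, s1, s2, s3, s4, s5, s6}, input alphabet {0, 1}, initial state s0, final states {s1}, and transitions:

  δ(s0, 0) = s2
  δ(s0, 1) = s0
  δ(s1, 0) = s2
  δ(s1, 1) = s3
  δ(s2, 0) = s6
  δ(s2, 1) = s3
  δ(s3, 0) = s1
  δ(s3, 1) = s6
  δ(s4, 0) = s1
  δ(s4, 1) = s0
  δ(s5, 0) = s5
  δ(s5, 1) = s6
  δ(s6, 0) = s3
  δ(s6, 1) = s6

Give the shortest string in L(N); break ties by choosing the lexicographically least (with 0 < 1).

010

A breadth-first search from s0 reaches an accepting state first via the path s0 → s2 → s3 → s1 on input 010.
No string of length < 3 is accepted (BFS exhausts all shorter strings without reaching an accepting state), and 010 is the lexicographically least accepting string of length 3.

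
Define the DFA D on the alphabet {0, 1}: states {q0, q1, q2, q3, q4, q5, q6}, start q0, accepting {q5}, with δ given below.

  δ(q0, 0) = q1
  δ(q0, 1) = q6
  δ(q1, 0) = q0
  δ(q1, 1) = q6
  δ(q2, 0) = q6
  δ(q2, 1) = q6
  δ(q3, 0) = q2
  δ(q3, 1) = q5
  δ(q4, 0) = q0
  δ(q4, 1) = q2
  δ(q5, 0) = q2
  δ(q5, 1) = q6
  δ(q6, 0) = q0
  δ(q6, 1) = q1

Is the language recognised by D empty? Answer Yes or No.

The states reachable from the start state are {q0, q1, q6}.
None of the accepting states {q5} is reachable, so no string is accepted and L(D) = ∅.

Yes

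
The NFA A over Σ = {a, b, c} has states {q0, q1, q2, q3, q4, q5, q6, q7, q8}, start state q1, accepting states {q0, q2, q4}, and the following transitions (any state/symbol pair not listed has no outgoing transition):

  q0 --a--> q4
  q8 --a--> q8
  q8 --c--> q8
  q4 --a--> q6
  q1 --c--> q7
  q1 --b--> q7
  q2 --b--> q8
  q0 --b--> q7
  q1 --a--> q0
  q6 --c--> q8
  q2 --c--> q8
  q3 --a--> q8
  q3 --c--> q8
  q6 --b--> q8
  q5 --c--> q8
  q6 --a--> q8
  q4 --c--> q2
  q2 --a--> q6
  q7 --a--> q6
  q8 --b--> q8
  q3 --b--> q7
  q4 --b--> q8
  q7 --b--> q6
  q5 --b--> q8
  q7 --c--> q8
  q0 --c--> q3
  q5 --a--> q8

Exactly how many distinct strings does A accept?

3

The useful subgraph on states {q0, q1, q2, q4} is acyclic, so L(A) is finite; the longest accepting path visits 4 useful states, giving maximum string length 3.
Counting accepting paths from q1 by length: 1 of length 1, 1 of length 2, 1 of length 3. Total 3.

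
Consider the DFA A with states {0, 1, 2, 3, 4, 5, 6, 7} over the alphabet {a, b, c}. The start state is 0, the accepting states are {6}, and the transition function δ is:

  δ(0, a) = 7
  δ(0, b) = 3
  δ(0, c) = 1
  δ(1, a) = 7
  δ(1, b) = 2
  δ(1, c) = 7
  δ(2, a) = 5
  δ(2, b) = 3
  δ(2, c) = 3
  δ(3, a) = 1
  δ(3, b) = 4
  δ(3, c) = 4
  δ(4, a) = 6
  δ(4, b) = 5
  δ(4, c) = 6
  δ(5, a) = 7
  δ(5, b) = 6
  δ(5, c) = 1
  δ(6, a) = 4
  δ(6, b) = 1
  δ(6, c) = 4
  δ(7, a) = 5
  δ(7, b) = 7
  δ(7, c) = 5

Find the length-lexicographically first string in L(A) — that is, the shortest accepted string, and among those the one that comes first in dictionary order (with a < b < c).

aab

A breadth-first search from 0 reaches an accepting state first via the path 0 → 7 → 5 → 6 on input aab.
No string of length < 3 is accepted (BFS exhausts all shorter strings without reaching an accepting state), and aab is the lexicographically least accepting string of length 3.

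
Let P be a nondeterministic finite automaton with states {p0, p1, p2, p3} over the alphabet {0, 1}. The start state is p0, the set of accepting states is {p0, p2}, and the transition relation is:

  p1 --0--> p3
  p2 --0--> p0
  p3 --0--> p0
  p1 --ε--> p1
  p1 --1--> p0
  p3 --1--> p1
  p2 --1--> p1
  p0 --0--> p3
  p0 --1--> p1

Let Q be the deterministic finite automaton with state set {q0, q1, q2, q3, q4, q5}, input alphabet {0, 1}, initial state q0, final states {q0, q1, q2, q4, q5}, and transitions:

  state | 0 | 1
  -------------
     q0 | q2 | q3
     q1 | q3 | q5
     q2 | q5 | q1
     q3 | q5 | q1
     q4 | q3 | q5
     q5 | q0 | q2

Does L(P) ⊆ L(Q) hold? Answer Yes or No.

Exploring the product automaton P × Q from the start pair (p0, q0), following both machines on each input symbol, reaches 12 state pairs: (p0, q0), (p3, q2), (p1, q3), (p0, q5), (p1, q1), (p3, q5), (p0, q1), (p3, q0), (p1, q2), (p3, q3), (p1, q5), (p0, q2).
P accepts in {p0, p2} and Q accepts in {q0, q1, q2, q4, q5}. The reachable pairs whose P-component is accepting are (p0, q0), (p0, q5), (p0, q1), (p0, q2); in each of them the Q-component is accepting too, so the product for L(P) \ L(Q) (P-component accepting, Q-component rejecting) has no reachable accepting pair and the difference is empty.
Hence every string in L(P) is also in L(Q).

Yes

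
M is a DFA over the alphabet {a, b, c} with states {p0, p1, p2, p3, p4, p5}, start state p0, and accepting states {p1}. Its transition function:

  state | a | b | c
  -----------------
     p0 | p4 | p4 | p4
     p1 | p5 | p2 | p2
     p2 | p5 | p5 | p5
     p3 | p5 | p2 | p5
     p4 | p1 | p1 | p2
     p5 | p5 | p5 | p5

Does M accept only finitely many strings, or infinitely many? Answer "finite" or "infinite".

finite

The useful states (reachable from p0 and able to reach an accepting state) are {p0, p1, p4}.
Restricted to these states the transition graph has no cycle, so every accepting path has bounded length and L is finite.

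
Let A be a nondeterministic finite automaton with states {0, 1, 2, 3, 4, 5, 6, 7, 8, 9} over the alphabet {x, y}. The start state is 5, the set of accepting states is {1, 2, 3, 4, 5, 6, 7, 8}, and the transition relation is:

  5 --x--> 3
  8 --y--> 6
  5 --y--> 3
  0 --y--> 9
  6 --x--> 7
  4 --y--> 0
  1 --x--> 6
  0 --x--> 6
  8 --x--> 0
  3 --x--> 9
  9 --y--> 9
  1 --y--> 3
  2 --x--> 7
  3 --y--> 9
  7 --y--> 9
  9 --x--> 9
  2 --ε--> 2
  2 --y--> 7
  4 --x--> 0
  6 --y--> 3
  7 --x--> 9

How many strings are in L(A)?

The useful subgraph on states {3, 5} is acyclic, so L(A) is finite; the longest accepting path visits 2 useful states, giving maximum string length 1.
Counting accepting paths from 5 by length: 1 of length 0, 2 of length 1. Total 3.

3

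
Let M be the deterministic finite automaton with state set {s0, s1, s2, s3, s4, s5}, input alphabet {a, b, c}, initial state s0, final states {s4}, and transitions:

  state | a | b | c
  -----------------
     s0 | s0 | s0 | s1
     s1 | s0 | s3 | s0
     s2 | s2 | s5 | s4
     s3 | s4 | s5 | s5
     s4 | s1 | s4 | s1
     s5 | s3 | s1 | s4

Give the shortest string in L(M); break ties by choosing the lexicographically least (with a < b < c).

A breadth-first search from s0 reaches an accepting state first via the path s0 → s1 → s3 → s4 on input cba.
No string of length < 3 is accepted (BFS exhausts all shorter strings without reaching an accepting state), and cba is the lexicographically least accepting string of length 3.

cba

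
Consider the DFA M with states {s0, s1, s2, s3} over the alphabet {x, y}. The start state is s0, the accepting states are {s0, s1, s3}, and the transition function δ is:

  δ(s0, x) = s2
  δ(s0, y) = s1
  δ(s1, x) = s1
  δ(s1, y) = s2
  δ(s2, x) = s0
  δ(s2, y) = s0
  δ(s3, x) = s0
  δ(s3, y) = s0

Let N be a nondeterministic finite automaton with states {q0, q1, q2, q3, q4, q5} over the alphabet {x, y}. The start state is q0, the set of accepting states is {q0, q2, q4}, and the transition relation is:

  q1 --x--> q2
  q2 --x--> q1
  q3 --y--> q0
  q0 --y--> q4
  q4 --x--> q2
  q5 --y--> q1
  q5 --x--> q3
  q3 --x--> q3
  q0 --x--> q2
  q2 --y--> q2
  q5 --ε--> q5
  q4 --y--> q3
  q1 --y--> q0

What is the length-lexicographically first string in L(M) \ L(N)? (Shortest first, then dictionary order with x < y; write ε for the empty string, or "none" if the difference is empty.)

The string xx is accepted by M but not by N.
No shorter string lies in the difference, and xx is the lexicographically first length-2 string in L(M) \ L(N).

xx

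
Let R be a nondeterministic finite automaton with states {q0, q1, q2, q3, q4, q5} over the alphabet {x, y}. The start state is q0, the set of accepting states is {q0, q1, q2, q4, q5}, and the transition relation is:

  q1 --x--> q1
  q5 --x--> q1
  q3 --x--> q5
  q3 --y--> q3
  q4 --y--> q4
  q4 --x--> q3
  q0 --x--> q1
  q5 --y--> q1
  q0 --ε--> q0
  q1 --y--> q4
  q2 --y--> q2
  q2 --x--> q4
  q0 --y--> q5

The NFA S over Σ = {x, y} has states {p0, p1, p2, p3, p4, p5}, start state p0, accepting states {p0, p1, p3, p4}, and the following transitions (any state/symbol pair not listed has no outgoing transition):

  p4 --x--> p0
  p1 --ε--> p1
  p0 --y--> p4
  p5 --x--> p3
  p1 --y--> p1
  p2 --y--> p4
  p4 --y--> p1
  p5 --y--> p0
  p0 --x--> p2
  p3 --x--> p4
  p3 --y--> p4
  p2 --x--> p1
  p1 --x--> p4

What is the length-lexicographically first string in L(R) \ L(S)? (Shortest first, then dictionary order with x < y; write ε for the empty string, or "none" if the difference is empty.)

The string x is accepted by R but not by S.
No shorter string lies in the difference, and x is the lexicographically first length-1 string in L(R) \ L(S).

x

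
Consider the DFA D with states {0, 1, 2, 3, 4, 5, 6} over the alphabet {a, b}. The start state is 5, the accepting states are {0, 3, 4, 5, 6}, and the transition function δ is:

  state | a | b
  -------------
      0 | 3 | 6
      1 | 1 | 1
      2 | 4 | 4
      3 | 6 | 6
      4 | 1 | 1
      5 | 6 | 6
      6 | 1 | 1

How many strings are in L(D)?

3

The useful subgraph on states {5, 6} is acyclic, so L(D) is finite; the longest accepting path visits 2 useful states, giving maximum string length 1.
Counting accepting paths from 5 by length: 1 of length 0, 2 of length 1. Total 3.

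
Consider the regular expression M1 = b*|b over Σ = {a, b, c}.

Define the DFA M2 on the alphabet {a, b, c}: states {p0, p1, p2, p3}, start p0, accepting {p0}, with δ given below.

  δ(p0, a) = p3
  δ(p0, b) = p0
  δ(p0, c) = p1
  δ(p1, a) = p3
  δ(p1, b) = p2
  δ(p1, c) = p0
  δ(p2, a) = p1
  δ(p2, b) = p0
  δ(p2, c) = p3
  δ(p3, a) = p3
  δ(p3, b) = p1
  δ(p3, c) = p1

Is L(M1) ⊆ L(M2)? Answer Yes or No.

Converting the expression M1 to a DFA (subset construction, then merging equivalent states) gives the minimal DFA with states {r0, r1}, start state r0, accepting states {r0} and transitions r0: a→r1, b→r0, c→r1; r1: a→r1, b→r1, c→r1.
Exploring the product automaton M1 × M2 from the start pair (r0, p0), following both machines on each input symbol, reaches 5 state pairs: (r0, p0), (r1, p3), (r1, p1), (r1, p2), (r1, p0).
M1 accepts in {r0} and M2 accepts in {p0}. The reachable pairs whose M1-component is accepting are (r0, p0); in each of them the M2-component is accepting too, so the product for L(M1) \ L(M2) (M1-component accepting, M2-component rejecting) has no reachable accepting pair and the difference is empty.
Hence every string in L(M1) is also in L(M2).

Yes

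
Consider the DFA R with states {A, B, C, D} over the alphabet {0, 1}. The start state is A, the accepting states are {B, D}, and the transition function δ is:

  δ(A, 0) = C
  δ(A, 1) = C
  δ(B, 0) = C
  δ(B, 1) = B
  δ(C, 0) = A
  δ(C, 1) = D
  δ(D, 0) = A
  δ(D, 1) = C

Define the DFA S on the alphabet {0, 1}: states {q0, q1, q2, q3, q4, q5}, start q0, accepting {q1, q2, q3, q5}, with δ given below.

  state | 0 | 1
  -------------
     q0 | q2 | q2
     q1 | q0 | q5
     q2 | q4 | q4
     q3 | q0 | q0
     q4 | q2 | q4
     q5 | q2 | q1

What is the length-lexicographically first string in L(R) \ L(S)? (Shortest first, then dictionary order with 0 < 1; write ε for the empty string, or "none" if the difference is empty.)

The string 01 is accepted by R but not by S.
No shorter string lies in the difference, and 01 is the lexicographically first length-2 string in L(R) \ L(S).

01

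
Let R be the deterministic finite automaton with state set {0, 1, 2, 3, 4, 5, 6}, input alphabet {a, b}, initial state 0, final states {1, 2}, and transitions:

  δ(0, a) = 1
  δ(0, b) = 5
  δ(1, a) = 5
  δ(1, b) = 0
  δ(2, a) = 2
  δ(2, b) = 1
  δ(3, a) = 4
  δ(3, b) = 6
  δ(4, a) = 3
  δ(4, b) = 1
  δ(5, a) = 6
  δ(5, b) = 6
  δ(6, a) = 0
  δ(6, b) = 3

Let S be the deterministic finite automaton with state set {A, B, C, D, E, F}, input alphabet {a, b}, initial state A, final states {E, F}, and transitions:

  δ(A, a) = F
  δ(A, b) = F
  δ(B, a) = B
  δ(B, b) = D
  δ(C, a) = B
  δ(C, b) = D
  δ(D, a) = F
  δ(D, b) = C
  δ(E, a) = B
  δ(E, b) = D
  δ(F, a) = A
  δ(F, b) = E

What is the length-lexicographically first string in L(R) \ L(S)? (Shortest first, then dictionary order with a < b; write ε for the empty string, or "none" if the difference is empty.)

aba

The string aba is accepted by R but not by S.
No shorter string lies in the difference, and aba is the lexicographically first length-3 string in L(R) \ L(S).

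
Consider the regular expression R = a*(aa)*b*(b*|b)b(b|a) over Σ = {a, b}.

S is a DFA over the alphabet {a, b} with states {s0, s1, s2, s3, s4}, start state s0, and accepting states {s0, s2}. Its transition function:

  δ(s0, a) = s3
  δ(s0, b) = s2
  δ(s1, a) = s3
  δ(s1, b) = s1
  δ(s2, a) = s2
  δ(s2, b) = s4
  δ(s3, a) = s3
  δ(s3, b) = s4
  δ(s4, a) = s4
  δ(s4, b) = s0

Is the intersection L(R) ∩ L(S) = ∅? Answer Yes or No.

No

The string ba is accepted by both R and S.
Hence L(R) ∩ L(S) ≠ ∅.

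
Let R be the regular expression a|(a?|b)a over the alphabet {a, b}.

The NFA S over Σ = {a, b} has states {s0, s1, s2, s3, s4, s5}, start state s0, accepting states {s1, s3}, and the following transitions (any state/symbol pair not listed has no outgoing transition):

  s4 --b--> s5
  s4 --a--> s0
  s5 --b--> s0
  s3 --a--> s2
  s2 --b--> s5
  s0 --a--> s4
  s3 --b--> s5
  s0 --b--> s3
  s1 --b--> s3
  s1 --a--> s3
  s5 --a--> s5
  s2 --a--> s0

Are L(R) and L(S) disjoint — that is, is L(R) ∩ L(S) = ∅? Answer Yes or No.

Yes

Converting the expression R to a DFA (subset construction, then merging equivalent states) gives the minimal DFA with states {r0, r1, r2, r3, r4}, start state r0, accepting states {r1, r3} and transitions r0: a→r1, b→r2; r1: a→r3, b→r4; r2: a→r3, b→r4; r3: a→r4, b→r4; r4: a→r4, b→r4.
Exploring the product automaton R × S from the start pair (r0, s0), following both machines on each input symbol, reaches 10 state pairs: (r0, s0), (r1, s4), (r2, s3), (r3, s0), (r4, s5), (r3, s2), (r4, s4), (r4, s3), (r4, s0), (r4, s2).
R accepts in {r1, r3} and S accepts in {s1, s3}; no reachable pair has both components accepting, so no string drives both machines to acceptance simultaneously and L(R) ∩ L(S) = ∅.
So no string is accepted by both, and the intersection is empty.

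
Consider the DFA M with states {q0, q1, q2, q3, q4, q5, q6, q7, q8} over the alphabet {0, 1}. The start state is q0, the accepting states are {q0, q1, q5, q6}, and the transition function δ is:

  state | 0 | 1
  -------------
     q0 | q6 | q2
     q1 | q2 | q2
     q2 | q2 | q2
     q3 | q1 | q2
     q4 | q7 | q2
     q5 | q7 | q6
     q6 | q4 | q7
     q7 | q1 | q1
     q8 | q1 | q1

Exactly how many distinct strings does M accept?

The useful subgraph on states {q0, q1, q4, q6, q7} is acyclic, so L(M) is finite; the longest accepting path visits 5 useful states, giving maximum string length 4.
Counting accepting paths from q0 by length: 1 of length 0, 1 of length 1, 2 of length 3, 2 of length 4. Total 6.

6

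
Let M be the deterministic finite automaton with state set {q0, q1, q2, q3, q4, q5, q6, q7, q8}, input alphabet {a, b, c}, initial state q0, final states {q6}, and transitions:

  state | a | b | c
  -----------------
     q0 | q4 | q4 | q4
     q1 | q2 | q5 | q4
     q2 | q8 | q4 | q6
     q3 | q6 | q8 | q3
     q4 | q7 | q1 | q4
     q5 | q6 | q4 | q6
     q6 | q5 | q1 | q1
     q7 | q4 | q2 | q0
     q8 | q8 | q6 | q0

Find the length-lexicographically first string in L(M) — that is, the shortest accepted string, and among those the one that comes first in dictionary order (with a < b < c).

A breadth-first search from q0 reaches an accepting state first via the path q0 → q4 → q7 → q2 → q6 on input aabc.
No string of length < 4 is accepted (BFS exhausts all shorter strings without reaching an accepting state), and aabc is the lexicographically least accepting string of length 4.

aabc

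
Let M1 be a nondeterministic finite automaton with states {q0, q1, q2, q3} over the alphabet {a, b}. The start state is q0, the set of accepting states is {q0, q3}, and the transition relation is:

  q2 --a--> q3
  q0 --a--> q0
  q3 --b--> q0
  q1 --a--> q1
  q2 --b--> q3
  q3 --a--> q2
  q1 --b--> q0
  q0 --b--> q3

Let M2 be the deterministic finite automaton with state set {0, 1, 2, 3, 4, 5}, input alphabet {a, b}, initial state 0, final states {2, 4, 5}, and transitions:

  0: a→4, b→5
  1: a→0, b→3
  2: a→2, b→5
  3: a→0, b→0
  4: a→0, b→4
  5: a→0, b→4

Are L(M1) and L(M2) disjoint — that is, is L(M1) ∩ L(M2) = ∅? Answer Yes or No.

No

The string a is accepted by both M1 and M2.
Hence L(M1) ∩ L(M2) ≠ ∅.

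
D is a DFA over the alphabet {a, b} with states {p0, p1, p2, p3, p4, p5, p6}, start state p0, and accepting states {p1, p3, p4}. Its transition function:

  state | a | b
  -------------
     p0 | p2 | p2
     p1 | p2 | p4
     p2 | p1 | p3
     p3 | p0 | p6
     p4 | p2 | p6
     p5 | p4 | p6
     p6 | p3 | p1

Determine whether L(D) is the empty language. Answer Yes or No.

No

The string aa is accepted: the run p0 → p2 → p1 ends in the accepting state p1.
Since at least one string is accepted, L(D) is not empty.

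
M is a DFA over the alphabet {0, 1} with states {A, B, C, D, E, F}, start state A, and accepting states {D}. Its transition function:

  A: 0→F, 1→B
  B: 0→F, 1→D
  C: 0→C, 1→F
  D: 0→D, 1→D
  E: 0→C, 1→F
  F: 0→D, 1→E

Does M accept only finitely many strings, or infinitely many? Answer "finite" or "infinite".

State D is reachable from the start and can reach an accepting state, and it lies on the cycle D → D.
Traversing that cycle any number of times yields accepted strings of unbounded length, so the language is infinite.

infinite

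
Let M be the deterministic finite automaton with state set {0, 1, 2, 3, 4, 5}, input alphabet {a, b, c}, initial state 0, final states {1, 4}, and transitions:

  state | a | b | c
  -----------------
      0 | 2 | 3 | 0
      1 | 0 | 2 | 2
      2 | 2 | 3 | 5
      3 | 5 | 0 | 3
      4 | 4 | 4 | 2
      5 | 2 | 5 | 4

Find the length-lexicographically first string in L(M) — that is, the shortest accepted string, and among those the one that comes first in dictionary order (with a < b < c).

acc

A breadth-first search from 0 reaches an accepting state first via the path 0 → 2 → 5 → 4 on input acc.
No string of length < 3 is accepted (BFS exhausts all shorter strings without reaching an accepting state), and acc is the lexicographically least accepting string of length 3.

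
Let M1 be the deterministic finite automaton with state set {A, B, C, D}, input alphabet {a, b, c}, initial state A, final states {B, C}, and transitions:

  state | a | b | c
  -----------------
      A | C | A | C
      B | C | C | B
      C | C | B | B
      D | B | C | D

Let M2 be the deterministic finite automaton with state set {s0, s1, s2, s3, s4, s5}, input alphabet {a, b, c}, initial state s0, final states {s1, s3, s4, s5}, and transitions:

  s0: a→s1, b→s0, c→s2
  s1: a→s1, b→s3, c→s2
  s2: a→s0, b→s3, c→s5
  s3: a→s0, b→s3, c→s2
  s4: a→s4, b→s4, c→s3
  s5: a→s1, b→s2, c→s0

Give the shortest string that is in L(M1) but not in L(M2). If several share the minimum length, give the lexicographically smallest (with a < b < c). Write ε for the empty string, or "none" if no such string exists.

c

The string c is accepted by M1 but not by M2.
No shorter string lies in the difference, and c is the lexicographically first length-1 string in L(M1) \ L(M2).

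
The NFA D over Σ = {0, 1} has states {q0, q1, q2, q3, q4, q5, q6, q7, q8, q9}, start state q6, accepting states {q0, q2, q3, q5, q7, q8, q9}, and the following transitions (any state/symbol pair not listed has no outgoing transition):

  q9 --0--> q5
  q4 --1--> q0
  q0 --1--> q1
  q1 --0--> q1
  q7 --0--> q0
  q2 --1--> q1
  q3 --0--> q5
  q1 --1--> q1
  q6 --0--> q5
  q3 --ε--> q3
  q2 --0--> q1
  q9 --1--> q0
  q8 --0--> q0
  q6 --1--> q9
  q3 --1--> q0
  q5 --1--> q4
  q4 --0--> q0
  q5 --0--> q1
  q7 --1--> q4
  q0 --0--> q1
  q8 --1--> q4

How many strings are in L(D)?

8

The useful subgraph on states {q0, q4, q5, q6, q9} is acyclic, so L(D) is finite; the longest accepting path visits 5 useful states, giving maximum string length 4.
Counting accepting paths from q6 by length: 2 of length 1, 2 of length 2, 2 of length 3, 2 of length 4. Total 8.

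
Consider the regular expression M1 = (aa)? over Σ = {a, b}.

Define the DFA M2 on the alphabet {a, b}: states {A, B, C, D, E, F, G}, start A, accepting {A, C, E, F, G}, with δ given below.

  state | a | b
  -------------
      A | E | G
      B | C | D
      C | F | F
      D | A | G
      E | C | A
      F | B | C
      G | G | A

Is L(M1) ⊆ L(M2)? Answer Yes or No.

Converting the expression M1 to a DFA (subset construction, then merging equivalent states) gives the minimal DFA with states {r0, r1, r2, r3}, start state r0, accepting states {r0, r3} and transitions r0: a→r1, b→r2; r1: a→r3, b→r2; r2: a→r2, b→r2; r3: a→r2, b→r2.
Exploring the product automaton M1 × M2 from the start pair (r0, A), following both machines on each input symbol, reaches 10 state pairs: (r0, A), (r1, E), (r2, G), (r3, C), (r2, A), (r2, F), (r2, E), (r2, B), (r2, C), (r2, D).
M1 accepts in {r0, r3} and M2 accepts in {A, C, E, F, G}. The reachable pairs whose M1-component is accepting are (r0, A), (r3, C); in each of them the M2-component is accepting too, so the product for L(M1) \ L(M2) (M1-component accepting, M2-component rejecting) has no reachable accepting pair and the difference is empty.
Hence every string in L(M1) is also in L(M2).

Yes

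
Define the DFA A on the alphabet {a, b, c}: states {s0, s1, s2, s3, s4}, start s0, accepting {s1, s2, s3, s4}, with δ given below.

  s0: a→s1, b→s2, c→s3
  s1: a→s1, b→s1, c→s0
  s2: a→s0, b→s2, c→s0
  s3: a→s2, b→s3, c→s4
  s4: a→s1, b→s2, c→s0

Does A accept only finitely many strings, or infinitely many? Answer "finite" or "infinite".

State s0 is reachable from the start and can reach an accepting state, and it lies on the cycle s0 → s1 → s0.
Traversing that cycle any number of times yields accepted strings of unbounded length, so the language is infinite.

infinite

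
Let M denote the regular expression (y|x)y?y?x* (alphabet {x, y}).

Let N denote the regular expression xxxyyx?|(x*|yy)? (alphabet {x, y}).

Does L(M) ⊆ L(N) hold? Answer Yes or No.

No

The string y is in L(M) but not in L(N).
So L(M) ⊄ L(N).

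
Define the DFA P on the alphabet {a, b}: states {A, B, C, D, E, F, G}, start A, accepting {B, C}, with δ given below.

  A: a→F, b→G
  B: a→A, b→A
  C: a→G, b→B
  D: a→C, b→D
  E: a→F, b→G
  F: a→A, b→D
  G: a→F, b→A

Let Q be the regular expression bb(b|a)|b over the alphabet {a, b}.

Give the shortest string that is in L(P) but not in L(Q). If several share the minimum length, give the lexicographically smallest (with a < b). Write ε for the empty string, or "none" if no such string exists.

The string aba is accepted by P but not by Q.
No shorter string lies in the difference, and aba is the lexicographically first length-3 string in L(P) \ L(Q).

aba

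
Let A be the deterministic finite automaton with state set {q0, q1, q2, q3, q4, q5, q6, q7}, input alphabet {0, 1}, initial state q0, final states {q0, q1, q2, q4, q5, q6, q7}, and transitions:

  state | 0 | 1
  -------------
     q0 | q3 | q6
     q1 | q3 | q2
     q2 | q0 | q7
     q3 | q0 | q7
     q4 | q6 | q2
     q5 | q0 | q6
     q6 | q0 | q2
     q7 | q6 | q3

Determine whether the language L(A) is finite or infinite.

infinite

State q0 is reachable from the start and can reach an accepting state, and it lies on the cycle q0 → q3 → q0.
Traversing that cycle any number of times yields accepted strings of unbounded length, so the language is infinite.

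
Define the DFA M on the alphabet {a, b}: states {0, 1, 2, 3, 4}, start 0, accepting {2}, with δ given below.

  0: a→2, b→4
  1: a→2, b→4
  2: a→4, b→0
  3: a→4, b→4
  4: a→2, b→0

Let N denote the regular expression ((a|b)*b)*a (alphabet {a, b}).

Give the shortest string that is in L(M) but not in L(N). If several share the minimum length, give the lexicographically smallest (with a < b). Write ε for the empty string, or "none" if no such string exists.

The string aaa is accepted by M but not by N.
No shorter string lies in the difference, and aaa is the lexicographically first length-3 string in L(M) \ L(N).

aaa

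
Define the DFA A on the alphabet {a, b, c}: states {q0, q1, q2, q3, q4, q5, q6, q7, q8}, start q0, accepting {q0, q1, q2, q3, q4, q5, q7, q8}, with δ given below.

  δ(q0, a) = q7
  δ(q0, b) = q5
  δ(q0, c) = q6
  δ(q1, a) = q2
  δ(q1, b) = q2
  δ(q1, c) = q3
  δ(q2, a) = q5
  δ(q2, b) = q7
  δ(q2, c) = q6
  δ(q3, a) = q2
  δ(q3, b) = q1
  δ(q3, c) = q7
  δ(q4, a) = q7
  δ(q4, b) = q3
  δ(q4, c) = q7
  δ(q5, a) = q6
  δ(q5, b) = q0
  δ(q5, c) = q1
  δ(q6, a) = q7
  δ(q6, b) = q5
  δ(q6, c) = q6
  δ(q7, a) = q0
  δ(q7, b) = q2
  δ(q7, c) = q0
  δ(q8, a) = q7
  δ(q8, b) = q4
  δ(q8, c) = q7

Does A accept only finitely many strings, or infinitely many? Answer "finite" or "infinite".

infinite

State q0 is reachable from the start and can reach an accepting state, and it lies on the cycle q0 → q5 → q0.
Traversing that cycle any number of times yields accepted strings of unbounded length, so the language is infinite.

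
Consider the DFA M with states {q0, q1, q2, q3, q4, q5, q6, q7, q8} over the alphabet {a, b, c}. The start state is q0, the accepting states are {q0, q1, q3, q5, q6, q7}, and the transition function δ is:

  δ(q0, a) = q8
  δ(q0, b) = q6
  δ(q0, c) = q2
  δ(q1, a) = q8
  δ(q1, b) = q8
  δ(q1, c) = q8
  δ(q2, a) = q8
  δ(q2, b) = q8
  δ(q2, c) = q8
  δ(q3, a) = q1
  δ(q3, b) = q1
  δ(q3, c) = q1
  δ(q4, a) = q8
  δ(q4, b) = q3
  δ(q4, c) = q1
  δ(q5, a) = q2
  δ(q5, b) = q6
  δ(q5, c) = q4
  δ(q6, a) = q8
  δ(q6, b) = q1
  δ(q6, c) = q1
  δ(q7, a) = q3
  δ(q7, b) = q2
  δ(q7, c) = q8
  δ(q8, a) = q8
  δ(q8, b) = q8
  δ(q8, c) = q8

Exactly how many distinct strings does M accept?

The useful subgraph on states {q0, q1, q6} is acyclic, so L(M) is finite; the longest accepting path visits 3 useful states, giving maximum string length 2.
Counting accepting paths from q0 by length: 1 of length 0, 1 of length 1, 2 of length 2. Total 4.

4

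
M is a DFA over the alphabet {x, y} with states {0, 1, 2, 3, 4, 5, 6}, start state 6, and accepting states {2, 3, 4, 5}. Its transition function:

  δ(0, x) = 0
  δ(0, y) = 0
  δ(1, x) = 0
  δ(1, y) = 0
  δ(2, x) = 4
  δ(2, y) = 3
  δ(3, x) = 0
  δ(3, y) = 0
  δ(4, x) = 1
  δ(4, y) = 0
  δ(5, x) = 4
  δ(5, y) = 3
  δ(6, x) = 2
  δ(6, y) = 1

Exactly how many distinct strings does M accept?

The useful subgraph on states {2, 3, 4, 6} is acyclic, so L(M) is finite; the longest accepting path visits 3 useful states, giving maximum string length 2.
Counting accepting paths from 6 by length: 1 of length 1, 2 of length 2. Total 3.

3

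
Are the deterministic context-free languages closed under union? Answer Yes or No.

No

{aⁿbⁿ : n≥0} and {aⁿb²ⁿ : n≥0} are each accepted by a deterministic PDA (push the a's; pop one per b, respectively one per two b's), but their union U is not. Suppose a DPDA M accepted U. Being deterministic, M has a single run on aⁿb²ⁿ, and since aⁿbⁿ ∈ U that run passes through an accepting configuration right after consuming the prefix aⁿbⁿ and then goes on to accept again after n more b's. Build an ordinary (nondeterministic) PDA M′ that simulates M on a's and b's and, at any moment when M is in an accepting state, may switch to a second mode in which it reads only c's, feeding each c to M as a b; M′ accepts when M does. Then M′ accepts aⁱbʲcᵏ (k≥1) exactly when both aⁱbʲ ∈ U and aⁱbʲ⁺ᵏ ∈ U, and checking the four cases (i=j or j=2i, combined with j+k=i or j+k=2i) leaves only i=j=k: so L(M′) ∩ a*b*c⁺ = {aⁿbⁿcⁿ : n≥1} would be context-free, which it is not (pumping lemma) — contradiction. (The union is an unambiguous CFL; it is determinism, not unambiguity, that fails.)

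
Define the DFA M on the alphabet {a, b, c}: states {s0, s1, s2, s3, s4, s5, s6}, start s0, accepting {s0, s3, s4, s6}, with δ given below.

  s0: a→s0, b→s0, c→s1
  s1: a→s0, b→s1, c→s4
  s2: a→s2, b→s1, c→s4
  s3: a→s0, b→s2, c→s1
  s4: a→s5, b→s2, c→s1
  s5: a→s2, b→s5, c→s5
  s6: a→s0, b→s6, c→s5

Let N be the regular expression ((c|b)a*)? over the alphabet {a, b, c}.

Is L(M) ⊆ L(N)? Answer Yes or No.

No

The string a is in L(M) but not in L(N).
So L(M) ⊄ L(N).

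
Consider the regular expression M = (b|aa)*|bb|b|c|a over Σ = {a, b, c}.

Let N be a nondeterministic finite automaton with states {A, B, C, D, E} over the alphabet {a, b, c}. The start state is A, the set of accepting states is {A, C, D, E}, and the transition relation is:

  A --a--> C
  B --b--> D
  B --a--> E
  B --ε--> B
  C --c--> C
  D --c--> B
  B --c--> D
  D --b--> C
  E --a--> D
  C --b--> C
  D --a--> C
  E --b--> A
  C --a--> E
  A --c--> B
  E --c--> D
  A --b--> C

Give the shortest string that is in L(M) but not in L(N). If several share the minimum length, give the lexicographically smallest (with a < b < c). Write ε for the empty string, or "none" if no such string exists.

The string c is accepted by M but not by N.
No shorter string lies in the difference, and c is the lexicographically first length-1 string in L(M) \ L(N).

c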